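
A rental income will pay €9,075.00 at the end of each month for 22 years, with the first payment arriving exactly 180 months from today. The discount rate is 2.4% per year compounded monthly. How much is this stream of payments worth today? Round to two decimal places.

Ordinary annuity of 264 payments, first payment at period 180.
Periodic rate r = 0.024/12 per month; n is counted in months.
The ordinary-annuity PV formula values the stream one period before the first payment (period 179); discount that back 179 periods:
PV₀ = 9,075 × [1 − (1+r)^−264] / r × (1+r)^−179 = €1,300,703.48

€1,300,703.48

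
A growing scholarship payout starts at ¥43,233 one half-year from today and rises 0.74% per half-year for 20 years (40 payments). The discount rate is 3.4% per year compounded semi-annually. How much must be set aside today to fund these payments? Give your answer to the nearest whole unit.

¥1,421,783

Periodic rate r = 0.034/2 per half-year; n is counted in half-years.
Growing ordinary annuity: PV = PMT₁ × [1 − ((1+g)/(1+r))^n] / (r − g) = 43,233 × [1 − ((1+0.0074)/(1+r))^40] / (r − 0.0074) = ¥1,421,783.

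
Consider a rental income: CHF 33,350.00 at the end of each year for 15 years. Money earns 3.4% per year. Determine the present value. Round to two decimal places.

CHF 386,851.72

This is an ordinary annuity: 15 payments of CHF 33,350.00 at the end of each year.
Periodic rate r = 0.034 per year.
PV = PMT × [(1 − (1+r)^−n)/r] = 33,350 × [1 − (1+r)^−15] / r = CHF 386,851.72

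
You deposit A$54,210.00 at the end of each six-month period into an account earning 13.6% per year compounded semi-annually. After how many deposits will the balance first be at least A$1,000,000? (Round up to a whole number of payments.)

13 payments

Periodic rate r = 0.136/2 per half-year; n is counted in half-years.
Ordinary annuity FV: 1,000,000 = 54,210 × [((1+r)^n − 1)/r].
(1+r)^n = 1 + 1,000,000 × r / 54,210, so n = ln(1 + 1,000,000·r/54,210) / ln(1+r) = 12.36.
Round up to a whole number of payments: n = 13.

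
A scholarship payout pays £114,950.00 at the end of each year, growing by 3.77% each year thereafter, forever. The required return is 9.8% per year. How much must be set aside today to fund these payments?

£1,906,301.82

Periodic rate r = 0.098 per year.
Growing perpetuity (Gordon): PV = PMT₁ / (r − g) = 114,950 / (r − 0.0377) = £1,906,301.82.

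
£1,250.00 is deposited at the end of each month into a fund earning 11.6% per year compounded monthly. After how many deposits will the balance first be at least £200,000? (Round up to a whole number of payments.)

98 payments

Periodic rate r = 0.116/12 per month; n is counted in months.
Ordinary annuity FV: 200,000 = 1,250 × [((1+r)^n − 1)/r].
(1+r)^n = 1 + 200,000 × r / 1,250, so n = ln(1 + 200,000·r/1,250) / ln(1+r) = 97.17.
Round up to a whole number of payments: n = 98.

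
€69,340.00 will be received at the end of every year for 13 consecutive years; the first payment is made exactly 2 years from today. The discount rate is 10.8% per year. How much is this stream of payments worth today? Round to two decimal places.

Ordinary annuity of 13 payments, first payment at period 2.
Periodic rate r = 0.108 per year.
The ordinary-annuity PV formula values the stream one period before the first payment (period 1); discount that back 1 periods:
PV₀ = 69,340 × [1 − (1+r)^−13] / r × (1+r)^−1 = €426,698.00

€426,698.00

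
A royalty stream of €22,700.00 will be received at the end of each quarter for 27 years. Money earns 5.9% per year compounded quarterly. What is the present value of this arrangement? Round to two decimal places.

This is an ordinary annuity: 108 payments of €22,700.00 at the end of each quarter.
Periodic rate r = 0.059/4 per quarter; n is counted in quarters.
PV = PMT × [(1 − (1+r)^−n)/r] = 22,700 × [1 − (1+r)^−108] / r = €1,222,423.55

€1,222,423.55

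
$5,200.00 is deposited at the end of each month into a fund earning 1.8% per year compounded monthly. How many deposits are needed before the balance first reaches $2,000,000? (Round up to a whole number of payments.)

304 payments

Periodic rate r = 0.018/12 per month; n is counted in months.
Ordinary annuity FV: 2,000,000 = 5,200 × [((1+r)^n − 1)/r].
(1+r)^n = 1 + 2,000,000 × r / 5,200, so n = ln(1 + 2,000,000·r/5,200) / ln(1+r) = 303.88.
Round up to a whole number of payments: n = 304.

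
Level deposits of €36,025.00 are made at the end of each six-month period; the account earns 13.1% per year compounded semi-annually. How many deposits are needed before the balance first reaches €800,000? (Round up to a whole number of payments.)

15 payments

Periodic rate r = 0.131/2 per half-year; n is counted in half-years.
Ordinary annuity FV: 800,000 = 36,025 × [((1+r)^n − 1)/r].
(1+r)^n = 1 + 800,000 × r / 36,025, so n = ln(1 + 800,000·r/36,025) / ln(1+r) = 14.15.
Round up to a whole number of payments: n = 15.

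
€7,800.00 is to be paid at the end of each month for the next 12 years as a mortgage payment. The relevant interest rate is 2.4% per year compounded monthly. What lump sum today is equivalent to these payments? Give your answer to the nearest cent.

€975,088.66

This is an ordinary annuity: 144 payments of €7,800.00 at the end of each month.
Periodic rate r = 0.024/12 per month; n is counted in months.
PV = PMT × [(1 − (1+r)^−n)/r] = 7,800 × [1 − (1+r)^−144] / r = €975,088.66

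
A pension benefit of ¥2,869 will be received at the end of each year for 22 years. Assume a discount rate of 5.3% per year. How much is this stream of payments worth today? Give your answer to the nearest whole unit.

This is an ordinary annuity: 22 payments of ¥2,869 at the end of each year.
Periodic rate r = 0.053 per year.
PV = PMT × [(1 − (1+r)^−n)/r] = 2,869 × [1 − (1+r)^−22] / r = ¥36,753

¥36,753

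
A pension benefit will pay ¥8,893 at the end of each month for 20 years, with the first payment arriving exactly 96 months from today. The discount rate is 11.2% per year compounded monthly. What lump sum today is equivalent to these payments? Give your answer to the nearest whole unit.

¥351,801

Ordinary annuity of 240 payments, first payment at period 96.
Periodic rate r = 0.112/12 per month; n is counted in months.
The ordinary-annuity PV formula values the stream one period before the first payment (period 95); discount that back 95 periods:
PV₀ = 8,893 × [1 − (1+r)^−240] / r × (1+r)^−95 = ¥351,801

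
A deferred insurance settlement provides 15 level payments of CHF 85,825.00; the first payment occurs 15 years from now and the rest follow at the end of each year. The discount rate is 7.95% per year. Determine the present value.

CHF 252,505.65

Ordinary annuity of 15 payments, first payment at period 15.
Periodic rate r = 0.0795 per year.
The ordinary-annuity PV formula values the stream one period before the first payment (period 14); discount that back 14 periods:
PV₀ = 85,825 × [1 − (1+r)^−15] / r × (1+r)^−14 = CHF 252,505.65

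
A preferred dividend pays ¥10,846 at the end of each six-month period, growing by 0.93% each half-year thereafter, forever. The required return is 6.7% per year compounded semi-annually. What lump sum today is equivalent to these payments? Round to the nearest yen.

¥448,182

Periodic rate r = 0.067/2 per half-year.
Growing perpetuity (Gordon): PV = PMT₁ / (r − g) = 10,846 / (r − 0.0093) = ¥448,182.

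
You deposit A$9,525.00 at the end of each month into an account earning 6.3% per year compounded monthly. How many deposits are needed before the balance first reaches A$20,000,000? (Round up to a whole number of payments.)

Periodic rate r = 0.063/12 per month; n is counted in months.
Ordinary annuity FV: 20,000,000 = 9,525 × [((1+r)^n − 1)/r].
(1+r)^n = 1 + 20,000,000 × r / 9,525, so n = ln(1 + 20,000,000·r/9,525) / ln(1+r) = 474.93.
Round up to a whole number of payments: n = 475.

475 payments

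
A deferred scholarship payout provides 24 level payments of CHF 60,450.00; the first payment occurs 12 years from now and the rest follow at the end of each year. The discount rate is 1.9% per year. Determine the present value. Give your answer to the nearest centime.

CHF 940,143.21

Ordinary annuity of 24 payments, first payment at period 12.
Periodic rate r = 0.019 per year.
The ordinary-annuity PV formula values the stream one period before the first payment (period 11); discount that back 11 periods:
PV₀ = 60,450 × [1 − (1+r)^−24] / r × (1+r)^−11 = CHF 940,143.21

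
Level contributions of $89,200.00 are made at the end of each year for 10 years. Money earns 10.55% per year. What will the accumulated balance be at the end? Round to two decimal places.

$1,459,655.94

This is an ordinary annuity: 10 deposits of $89,200.00 at the end of each year.
Periodic rate r = 0.1055 per year.
FV = PMT × [((1+r)^n − 1)/r] = 89,200 × [(1+r)^10 − 1] / r = $1,459,655.94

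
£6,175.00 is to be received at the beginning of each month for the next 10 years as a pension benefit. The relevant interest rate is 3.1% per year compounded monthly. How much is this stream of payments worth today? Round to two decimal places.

£638,090.98

This is an annuity due: 120 payments of £6,175.00 at the beginning of each month.
Periodic rate r = 0.031/12 per month; n is counted in months.
PV = PMT × [(1 − (1+r)^−n)/r] × (1+r) = 6,175 × [1 − (1+r)^−120] / r × (1+r) = £638,090.98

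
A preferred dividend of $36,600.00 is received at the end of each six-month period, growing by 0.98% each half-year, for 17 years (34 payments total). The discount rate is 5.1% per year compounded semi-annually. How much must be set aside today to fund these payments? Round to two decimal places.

Periodic rate r = 0.051/2 per half-year; n is counted in half-years.
Growing ordinary annuity: PV = PMT₁ × [1 − ((1+g)/(1+r))^n] / (r − g) = 36,600 × [1 − ((1+0.0098)/(1+r))^34] / (r − 0.0098) = $951,552.68.

$951,552.68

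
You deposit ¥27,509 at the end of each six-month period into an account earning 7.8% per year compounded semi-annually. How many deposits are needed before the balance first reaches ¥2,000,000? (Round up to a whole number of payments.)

Periodic rate r = 0.078/2 per half-year; n is counted in half-years.
Ordinary annuity FV: 2,000,000 = 27,509 × [((1+r)^n − 1)/r].
(1+r)^n = 1 + 2,000,000 × r / 27,509, so n = ln(1 + 2,000,000·r/27,509) / ln(1+r) = 35.14.
Round up to a whole number of payments: n = 36.

36 payments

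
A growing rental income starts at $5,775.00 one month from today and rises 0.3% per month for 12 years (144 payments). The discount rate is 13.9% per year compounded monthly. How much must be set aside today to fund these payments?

$475,577.55

Periodic rate r = 0.139/12 per month; n is counted in months.
Growing ordinary annuity: PV = PMT₁ × [1 − ((1+g)/(1+r))^n] / (r − g) = 5,775 × [1 − ((1+0.003)/(1+r))^144] / (r − 0.003) = $475,577.55.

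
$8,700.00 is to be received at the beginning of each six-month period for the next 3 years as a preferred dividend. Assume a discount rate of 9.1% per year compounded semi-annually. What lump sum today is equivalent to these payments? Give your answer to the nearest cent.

$46,839.64

This is an annuity due: 6 payments of $8,700.00 at the beginning of each six-month period.
Periodic rate r = 0.091/2 per half-year; n is counted in half-years.
PV = PMT × [(1 − (1+r)^−n)/r] × (1+r) = 8,700 × [1 − (1+r)^−6] / r × (1+r) = $46,839.64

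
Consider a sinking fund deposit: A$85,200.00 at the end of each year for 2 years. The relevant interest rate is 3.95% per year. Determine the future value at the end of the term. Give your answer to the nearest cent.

This is an ordinary annuity: 2 deposits of A$85,200.00 at the end of each year.
Periodic rate r = 0.0395 per year.
FV = PMT × [((1+r)^n − 1)/r] = 85,200 × [(1+r)^2 − 1] / r = A$173,765.40

A$173,765.40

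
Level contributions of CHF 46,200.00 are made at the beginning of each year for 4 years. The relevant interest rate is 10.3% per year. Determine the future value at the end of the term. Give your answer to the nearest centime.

This is an annuity due: 4 deposits of CHF 46,200.00 at the beginning of each year.
Periodic rate r = 0.103 per year.
FV = PMT × [((1+r)^n − 1)/r] × (1+r) = 46,200 × [(1+r)^4 − 1] / r × (1+r) = CHF 237,544.98

CHF 237,544.98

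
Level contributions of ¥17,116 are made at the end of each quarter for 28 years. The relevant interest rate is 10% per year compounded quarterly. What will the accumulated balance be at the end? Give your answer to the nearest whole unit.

This is an ordinary annuity: 112 deposits of ¥17,116 at the end of each quarter.
Periodic rate r = 0.1/4 per quarter; n is counted in quarters.
FV = PMT × [((1+r)^n − 1)/r] = 17,116 × [(1+r)^112 − 1] / r = ¥10,193,013

¥10,193,013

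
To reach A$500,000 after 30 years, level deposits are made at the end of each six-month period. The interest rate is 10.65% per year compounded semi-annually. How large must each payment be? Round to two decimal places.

A$1,239.25

Level ordinary annuity; solve FV = PMT × [((1+r)^n − 1)/r] for PMT.
Periodic rate r = 0.1065/2 per half-year; n is counted in half-years.
With n = 60: PMT = 500,000 / ([((1+r)^n − 1)/r]) = A$1,239.25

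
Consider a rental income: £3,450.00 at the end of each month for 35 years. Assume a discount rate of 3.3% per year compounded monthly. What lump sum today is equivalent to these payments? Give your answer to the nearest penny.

£858,664.39

This is an ordinary annuity: 420 payments of £3,450.00 at the end of each month.
Periodic rate r = 0.033/12 per month; n is counted in months.
PV = PMT × [(1 − (1+r)^−n)/r] = 3,450 × [1 − (1+r)^−420] / r = £858,664.39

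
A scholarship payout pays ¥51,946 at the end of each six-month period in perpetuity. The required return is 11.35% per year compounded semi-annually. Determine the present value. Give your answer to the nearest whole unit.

Periodic rate r = 0.1135/2 per half-year.
Level perpetuity: PV = PMT / r = 51,946 / (0.1135/2) = ¥915,348.

¥915,348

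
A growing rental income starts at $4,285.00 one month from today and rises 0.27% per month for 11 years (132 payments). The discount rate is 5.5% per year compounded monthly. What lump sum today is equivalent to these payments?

Periodic rate r = 0.055/12 per month; n is counted in months.
Growing ordinary annuity: PV = PMT₁ × [1 − ((1+g)/(1+r))^n] / (r − g) = 4,285 × [1 − ((1+0.0027)/(1+r))^132] / (r − 0.0027) = $499,193.51.

$499,193.51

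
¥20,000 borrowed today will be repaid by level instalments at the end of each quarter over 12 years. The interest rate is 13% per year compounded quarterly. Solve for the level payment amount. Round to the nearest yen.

¥828

Level ordinary annuity; solve PV = PMT × [(1 − (1+r)^−n)/r] for PMT.
Periodic rate r = 0.13/4 per quarter; n is counted in quarters.
With n = 48: PMT = 20,000 / ([(1 − (1+r)^−n)/r]) = ¥828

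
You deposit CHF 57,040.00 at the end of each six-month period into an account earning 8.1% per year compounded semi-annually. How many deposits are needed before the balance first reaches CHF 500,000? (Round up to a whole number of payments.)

8 payments

Periodic rate r = 0.081/2 per half-year; n is counted in half-years.
Ordinary annuity FV: 500,000 = 57,040 × [((1+r)^n − 1)/r].
(1+r)^n = 1 + 500,000 × r / 57,040, so n = ln(1 + 500,000·r/57,040) / ln(1+r) = 7.65.
Round up to a whole number of payments: n = 8.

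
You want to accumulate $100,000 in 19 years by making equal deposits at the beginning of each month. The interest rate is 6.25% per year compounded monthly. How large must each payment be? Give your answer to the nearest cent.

Level annuity due; solve FV = PMT × [((1+r)^n − 1)/r] × (1+r) for PMT.
Periodic rate r = 0.0625/12 per month; n is counted in months.
With n = 228: PMT = 100,000 / ([((1+r)^n − 1)/r] × (1+r)) = $228.38

$228.38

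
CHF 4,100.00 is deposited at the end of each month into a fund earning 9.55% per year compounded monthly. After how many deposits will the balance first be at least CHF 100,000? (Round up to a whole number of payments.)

Periodic rate r = 0.0955/12 per month; n is counted in months.
Ordinary annuity FV: 100,000 = 4,100 × [((1+r)^n − 1)/r].
(1+r)^n = 1 + 100,000 × r / 4,100, so n = ln(1 + 100,000·r/4,100) / ln(1+r) = 22.38.
Round up to a whole number of payments: n = 23.

23 payments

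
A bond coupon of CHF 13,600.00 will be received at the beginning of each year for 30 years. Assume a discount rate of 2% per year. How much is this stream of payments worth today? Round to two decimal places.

This is an annuity due: 30 payments of CHF 13,600.00 at the beginning of each year.
Periodic rate r = 0.02 per year.
PV = PMT × [(1 − (1+r)^−n)/r] × (1+r) = 13,600 × [1 − (1+r)^−30] / r × (1+r) = CHF 310,683.63

CHF 310,683.63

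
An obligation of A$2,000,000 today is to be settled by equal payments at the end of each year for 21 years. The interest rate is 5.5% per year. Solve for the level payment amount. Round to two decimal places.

Level ordinary annuity; solve PV = PMT × [(1 − (1+r)^−n)/r] for PMT.
Periodic rate r = 0.055 per year.
With n = 21: PMT = 2,000,000 / ([(1 − (1+r)^−n)/r]) = A$162,929.55

A$162,929.55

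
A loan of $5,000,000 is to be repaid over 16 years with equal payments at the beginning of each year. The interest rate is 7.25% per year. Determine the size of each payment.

$501,714.68

Level annuity due; solve PV = PMT × [(1 − (1+r)^−n)/r] × (1+r) for PMT.
Periodic rate r = 0.0725 per year.
With n = 16: PMT = 5,000,000 / ([(1 − (1+r)^−n)/r] × (1+r)) = $501,714.68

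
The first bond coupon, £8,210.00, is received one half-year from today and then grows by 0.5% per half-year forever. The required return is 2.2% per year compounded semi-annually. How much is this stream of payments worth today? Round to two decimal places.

£1,368,333.33

Periodic rate r = 0.022/2 per half-year.
Growing perpetuity (Gordon): PV = PMT₁ / (r − g) = 8,210 / (r − 0.005) = £1,368,333.33.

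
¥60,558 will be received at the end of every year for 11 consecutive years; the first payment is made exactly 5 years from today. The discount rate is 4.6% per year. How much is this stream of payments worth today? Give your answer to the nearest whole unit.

Ordinary annuity of 11 payments, first payment at period 5.
Periodic rate r = 0.046 per year.
The ordinary-annuity PV formula values the stream one period before the first payment (period 4); discount that back 4 periods:
PV₀ = 60,558 × [1 − (1+r)^−11] / r × (1+r)^−4 = ¥429,171

¥429,171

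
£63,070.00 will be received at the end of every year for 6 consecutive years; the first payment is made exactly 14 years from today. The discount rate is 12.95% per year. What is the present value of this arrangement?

Ordinary annuity of 6 payments, first payment at period 14.
Periodic rate r = 0.1295 per year.
The ordinary-annuity PV formula values the stream one period before the first payment (period 13); discount that back 13 periods:
PV₀ = 63,070 × [1 − (1+r)^−6] / r × (1+r)^−13 = £51,844.25

£51,844.25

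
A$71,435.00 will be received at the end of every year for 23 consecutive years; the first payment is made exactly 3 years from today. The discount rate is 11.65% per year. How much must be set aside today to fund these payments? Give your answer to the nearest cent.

A$452,884.93

Ordinary annuity of 23 payments, first payment at period 3.
Periodic rate r = 0.1165 per year.
The ordinary-annuity PV formula values the stream one period before the first payment (period 2); discount that back 2 periods:
PV₀ = 71,435 × [1 − (1+r)^−23] / r × (1+r)^−2 = A$452,884.93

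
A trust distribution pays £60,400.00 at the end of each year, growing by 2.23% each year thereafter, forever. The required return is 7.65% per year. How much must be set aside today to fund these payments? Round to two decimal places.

Periodic rate r = 0.0765 per year.
Growing perpetuity (Gordon): PV = PMT₁ / (r − g) = 60,400 / (r − 0.0223) = £1,114,391.14.

£1,114,391.14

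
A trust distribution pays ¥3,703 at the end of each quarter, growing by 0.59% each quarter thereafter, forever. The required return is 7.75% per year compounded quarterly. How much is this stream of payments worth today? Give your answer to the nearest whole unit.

Periodic rate r = 0.0775/4 per quarter.
Growing perpetuity (Gordon): PV = PMT₁ / (r − g) = 3,703 / (r − 0.0059) = ¥274,805.

¥274,805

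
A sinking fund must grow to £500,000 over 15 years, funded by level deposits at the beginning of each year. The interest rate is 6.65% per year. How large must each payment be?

£19,165.47

Level annuity due; solve FV = PMT × [((1+r)^n − 1)/r] × (1+r) for PMT.
Periodic rate r = 0.0665 per year.
With n = 15: PMT = 500,000 / ([((1+r)^n − 1)/r] × (1+r)) = £19,165.47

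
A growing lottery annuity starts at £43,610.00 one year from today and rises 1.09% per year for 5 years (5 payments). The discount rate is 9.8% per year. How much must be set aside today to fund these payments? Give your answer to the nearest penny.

Periodic rate r = 0.098 per year.
Growing ordinary annuity: PV = PMT₁ × [1 − ((1+g)/(1+r))^n] / (r − g) = 43,610 × [1 − ((1+0.0109)/(1+r))^5] / (r − 0.0109) = £169,483.61.

£169,483.61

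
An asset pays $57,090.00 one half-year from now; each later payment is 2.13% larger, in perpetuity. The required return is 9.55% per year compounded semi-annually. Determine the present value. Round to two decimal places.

$2,158,412.10

Periodic rate r = 0.0955/2 per half-year.
Growing perpetuity (Gordon): PV = PMT₁ / (r − g) = 57,090 / (r − 0.0213) = $2,158,412.10.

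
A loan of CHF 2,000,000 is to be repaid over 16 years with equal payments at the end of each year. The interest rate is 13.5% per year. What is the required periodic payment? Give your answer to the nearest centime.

Level ordinary annuity; solve PV = PMT × [(1 − (1+r)^−n)/r] for PMT.
Periodic rate r = 0.135 per year.
With n = 16: PMT = 2,000,000 / ([(1 − (1+r)^−n)/r]) = CHF 311,004.65

CHF 311,004.65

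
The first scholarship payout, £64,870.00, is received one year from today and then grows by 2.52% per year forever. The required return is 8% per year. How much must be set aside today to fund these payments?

£1,183,759.12

Periodic rate r = 0.08 per year.
Growing perpetuity (Gordon): PV = PMT₁ / (r − g) = 64,870 / (r − 0.0252) = £1,183,759.12.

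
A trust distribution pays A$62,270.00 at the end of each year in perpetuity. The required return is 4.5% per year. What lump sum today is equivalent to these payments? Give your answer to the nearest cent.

A$1,383,777.78

Periodic rate r = 0.045 per year.
Level perpetuity: PV = PMT / r = 62,270 / (0.045) = A$1,383,777.78.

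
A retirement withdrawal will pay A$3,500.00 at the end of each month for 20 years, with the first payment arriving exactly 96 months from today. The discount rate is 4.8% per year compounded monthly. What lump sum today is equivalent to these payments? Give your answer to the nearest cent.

Ordinary annuity of 240 payments, first payment at period 96.
Periodic rate r = 0.048/12 per month; n is counted in months.
The ordinary-annuity PV formula values the stream one period before the first payment (period 95); discount that back 95 periods:
PV₀ = 3,500 × [1 − (1+r)^−240] / r × (1+r)^−95 = A$369,104.29

A$369,104.29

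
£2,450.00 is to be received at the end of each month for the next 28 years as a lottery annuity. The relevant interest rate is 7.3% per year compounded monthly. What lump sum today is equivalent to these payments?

This is an ordinary annuity: 336 payments of £2,450.00 at the end of each month.
Periodic rate r = 0.073/12 per month; n is counted in months.
PV = PMT × [(1 − (1+r)^−n)/r] = 2,450 × [1 − (1+r)^−336] / r = £350,257.08

£350,257.08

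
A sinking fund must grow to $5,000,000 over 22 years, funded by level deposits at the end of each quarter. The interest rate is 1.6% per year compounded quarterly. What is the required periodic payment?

Level ordinary annuity; solve FV = PMT × [((1+r)^n − 1)/r] for PMT.
Periodic rate r = 0.016/4 per quarter; n is counted in quarters.
With n = 88: PMT = 5,000,000 / ([((1+r)^n − 1)/r]) = $47,516.04

$47,516.04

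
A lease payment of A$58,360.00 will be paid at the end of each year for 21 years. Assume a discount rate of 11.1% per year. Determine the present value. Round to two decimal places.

A$468,116.06

This is an ordinary annuity: 21 payments of A$58,360.00 at the end of each year.
Periodic rate r = 0.111 per year.
PV = PMT × [(1 − (1+r)^−n)/r] = 58,360 × [1 − (1+r)^−21] / r = A$468,116.06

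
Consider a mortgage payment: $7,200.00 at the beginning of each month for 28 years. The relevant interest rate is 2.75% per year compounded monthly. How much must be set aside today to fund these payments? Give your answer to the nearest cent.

This is an annuity due: 336 payments of $7,200.00 at the beginning of each month.
Periodic rate r = 0.0275/12 per month; n is counted in months.
PV = PMT × [(1 − (1+r)^−n)/r] × (1+r) = 7,200 × [1 − (1+r)^−336] / r × (1+r) = $1,689,696.59

$1,689,696.59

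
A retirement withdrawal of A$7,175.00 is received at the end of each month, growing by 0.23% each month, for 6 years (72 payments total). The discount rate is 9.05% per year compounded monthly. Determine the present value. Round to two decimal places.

A$428,570.71

Periodic rate r = 0.0905/12 per month; n is counted in months.
Growing ordinary annuity: PV = PMT₁ × [1 − ((1+g)/(1+r))^n] / (r − g) = 7,175 × [1 − ((1+0.0023)/(1+r))^72] / (r − 0.0023) = A$428,570.71.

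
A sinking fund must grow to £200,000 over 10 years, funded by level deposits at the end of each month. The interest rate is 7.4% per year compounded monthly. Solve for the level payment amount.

£1,130.28

Level ordinary annuity; solve FV = PMT × [((1+r)^n − 1)/r] for PMT.
Periodic rate r = 0.074/12 per month; n is counted in months.
With n = 120: PMT = 200,000 / ([((1+r)^n − 1)/r]) = £1,130.28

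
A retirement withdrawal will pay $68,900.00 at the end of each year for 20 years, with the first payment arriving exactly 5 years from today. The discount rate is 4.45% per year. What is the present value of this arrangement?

$756,271.09

Ordinary annuity of 20 payments, first payment at period 5.
Periodic rate r = 0.0445 per year.
The ordinary-annuity PV formula values the stream one period before the first payment (period 4); discount that back 4 periods:
PV₀ = 68,900 × [1 − (1+r)^−20] / r × (1+r)^−4 = $756,271.09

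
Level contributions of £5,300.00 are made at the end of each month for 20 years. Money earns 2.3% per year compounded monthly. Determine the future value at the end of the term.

This is an ordinary annuity: 240 deposits of £5,300.00 at the end of each month.
Periodic rate r = 0.023/12 per month; n is counted in months.
FV = PMT × [((1+r)^n − 1)/r] = 5,300 × [(1+r)^240 − 1] / r = £1,613,163.44

£1,613,163.44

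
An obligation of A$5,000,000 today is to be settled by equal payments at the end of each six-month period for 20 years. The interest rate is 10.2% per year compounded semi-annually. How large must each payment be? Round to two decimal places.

A$295,391.43

Level ordinary annuity; solve PV = PMT × [(1 − (1+r)^−n)/r] for PMT.
Periodic rate r = 0.102/2 per half-year; n is counted in half-years.
With n = 40: PMT = 5,000,000 / ([(1 − (1+r)^−n)/r]) = A$295,391.43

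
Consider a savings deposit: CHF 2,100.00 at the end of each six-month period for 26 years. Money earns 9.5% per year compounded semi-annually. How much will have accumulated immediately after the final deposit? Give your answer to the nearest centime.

This is an ordinary annuity: 52 deposits of CHF 2,100.00 at the end of each six-month period.
Periodic rate r = 0.095/2 per half-year; n is counted in half-years.
FV = PMT × [((1+r)^n − 1)/r] = 2,100 × [(1+r)^52 − 1] / r = CHF 449,571.56

CHF 449,571.56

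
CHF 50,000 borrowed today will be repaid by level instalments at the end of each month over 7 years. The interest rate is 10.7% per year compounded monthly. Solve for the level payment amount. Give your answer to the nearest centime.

Level ordinary annuity; solve PV = PMT × [(1 − (1+r)^−n)/r] for PMT.
Periodic rate r = 0.107/12 per month; n is counted in months.
With n = 84: PMT = 50,000 / ([(1 − (1+r)^−n)/r]) = CHF 848.26

CHF 848.26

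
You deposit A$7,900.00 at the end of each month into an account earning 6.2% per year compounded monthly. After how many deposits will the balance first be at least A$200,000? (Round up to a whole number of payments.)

24 payments

Periodic rate r = 0.062/12 per month; n is counted in months.
Ordinary annuity FV: 200,000 = 7,900 × [((1+r)^n − 1)/r].
(1+r)^n = 1 + 200,000 × r / 7,900, so n = ln(1 + 200,000·r/7,900) / ln(1+r) = 23.85.
Round up to a whole number of payments: n = 24.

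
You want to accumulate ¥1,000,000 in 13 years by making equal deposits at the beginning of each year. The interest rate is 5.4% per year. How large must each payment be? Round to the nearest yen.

Level annuity due; solve FV = PMT × [((1+r)^n − 1)/r] × (1+r) for PMT.
Periodic rate r = 0.054 per year.
With n = 13: PMT = 1,000,000 / ([((1+r)^n − 1)/r] × (1+r)) = ¥52,215

¥52,215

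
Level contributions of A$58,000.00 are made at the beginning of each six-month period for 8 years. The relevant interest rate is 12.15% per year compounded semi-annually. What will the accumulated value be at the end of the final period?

A$1,589,244.16

This is an annuity due: 16 deposits of A$58,000.00 at the beginning of each six-month period.
Periodic rate r = 0.1215/2 per half-year; n is counted in half-years.
FV = PMT × [((1+r)^n − 1)/r] × (1+r) = 58,000 × [(1+r)^16 − 1] / r × (1+r) = A$1,589,244.16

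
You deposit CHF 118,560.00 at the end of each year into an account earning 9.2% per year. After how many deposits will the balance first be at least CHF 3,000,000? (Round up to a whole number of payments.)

Periodic rate r = 0.092 per year.
Ordinary annuity FV: 3,000,000 = 118,560 × [((1+r)^n − 1)/r].
(1+r)^n = 1 + 3,000,000 × r / 118,560, so n = ln(1 + 3,000,000·r/118,560) / ln(1+r) = 13.66.
Round up to a whole number of payments: n = 14.

14 payments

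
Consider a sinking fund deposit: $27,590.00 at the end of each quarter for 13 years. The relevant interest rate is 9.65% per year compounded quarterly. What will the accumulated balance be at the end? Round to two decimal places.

This is an ordinary annuity: 52 deposits of $27,590.00 at the end of each quarter.
Periodic rate r = 0.0965/4 per quarter; n is counted in quarters.
FV = PMT × [((1+r)^n − 1)/r] = 27,590 × [(1+r)^52 − 1] / r = $2,806,751.54

$2,806,751.54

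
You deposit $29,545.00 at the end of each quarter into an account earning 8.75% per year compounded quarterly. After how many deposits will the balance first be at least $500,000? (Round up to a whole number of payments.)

15 payments

Periodic rate r = 0.0875/4 per quarter; n is counted in quarters.
Ordinary annuity FV: 500,000 = 29,545 × [((1+r)^n − 1)/r].
(1+r)^n = 1 + 500,000 × r / 29,545, so n = ln(1 + 500,000·r/29,545) / ln(1+r) = 14.55.
Round up to a whole number of payments: n = 15.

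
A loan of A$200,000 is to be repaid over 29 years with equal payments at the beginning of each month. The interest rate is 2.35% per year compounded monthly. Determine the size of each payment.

Level annuity due; solve PV = PMT × [(1 − (1+r)^−n)/r] × (1+r) for PMT.
Periodic rate r = 0.0235/12 per month; n is counted in months.
With n = 348: PMT = 200,000 / ([(1 − (1+r)^−n)/r] × (1+r)) = A$791.61

A$791.61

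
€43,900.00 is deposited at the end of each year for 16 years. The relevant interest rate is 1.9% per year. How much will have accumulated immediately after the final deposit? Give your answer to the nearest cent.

This is an ordinary annuity: 16 deposits of €43,900.00 at the end of each year.
Periodic rate r = 0.019 per year.
FV = PMT × [((1+r)^n − 1)/r] = 43,900 × [(1+r)^16 − 1] / r = €811,940.73

€811,940.73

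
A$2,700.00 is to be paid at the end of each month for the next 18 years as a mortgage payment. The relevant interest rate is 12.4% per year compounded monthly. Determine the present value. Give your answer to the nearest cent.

This is an ordinary annuity: 216 payments of A$2,700.00 at the end of each month.
Periodic rate r = 0.124/12 per month; n is counted in months.
PV = PMT × [(1 − (1+r)^−n)/r] = 2,700 × [1 − (1+r)^−216] / r = A$232,927.33

A$232,927.33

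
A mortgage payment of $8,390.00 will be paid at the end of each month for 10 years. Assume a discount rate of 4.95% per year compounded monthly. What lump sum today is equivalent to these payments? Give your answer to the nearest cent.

$792,846.15

This is an ordinary annuity: 120 payments of $8,390.00 at the end of each month.
Periodic rate r = 0.0495/12 per month; n is counted in months.
PV = PMT × [(1 − (1+r)^−n)/r] = 8,390 × [1 − (1+r)^−120] / r = $792,846.15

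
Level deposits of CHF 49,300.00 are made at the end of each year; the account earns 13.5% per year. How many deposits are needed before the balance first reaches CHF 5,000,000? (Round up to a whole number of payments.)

Periodic rate r = 0.135 per year.
Ordinary annuity FV: 5,000,000 = 49,300 × [((1+r)^n − 1)/r].
(1+r)^n = 1 + 5,000,000 × r / 49,300, so n = ln(1 + 5,000,000·r/49,300) / ln(1+r) = 21.22.
Round up to a whole number of payments: n = 22.

22 payments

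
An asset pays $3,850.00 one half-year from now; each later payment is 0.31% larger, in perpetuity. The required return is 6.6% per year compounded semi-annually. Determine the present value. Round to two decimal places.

Periodic rate r = 0.066/2 per half-year.
Growing perpetuity (Gordon): PV = PMT₁ / (r − g) = 3,850 / (r − 0.0031) = $128,762.54.

$128,762.54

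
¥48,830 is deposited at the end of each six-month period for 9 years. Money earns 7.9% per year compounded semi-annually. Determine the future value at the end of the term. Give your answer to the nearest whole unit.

This is an ordinary annuity: 18 deposits of ¥48,830 at the end of each six-month period.
Periodic rate r = 0.079/2 per half-year; n is counted in half-years.
FV = PMT × [((1+r)^n − 1)/r] = 48,830 × [(1+r)^18 − 1] / r = ¥1,246,533

¥1,246,533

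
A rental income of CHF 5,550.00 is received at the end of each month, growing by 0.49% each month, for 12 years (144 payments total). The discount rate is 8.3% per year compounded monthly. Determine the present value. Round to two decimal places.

CHF 690,104.95

Periodic rate r = 0.083/12 per month; n is counted in months.
Growing ordinary annuity: PV = PMT₁ × [1 − ((1+g)/(1+r))^n] / (r − g) = 5,550 × [1 − ((1+0.0049)/(1+r))^144] / (r − 0.0049) = CHF 690,104.95.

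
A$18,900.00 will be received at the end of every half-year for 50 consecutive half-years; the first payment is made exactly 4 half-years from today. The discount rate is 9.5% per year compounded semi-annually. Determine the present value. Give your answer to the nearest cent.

Ordinary annuity of 50 payments, first payment at period 4.
Periodic rate r = 0.095/2 per half-year; n is counted in half-years.
The ordinary-annuity PV formula values the stream one period before the first payment (period 3); discount that back 3 periods:
PV₀ = 18,900 × [1 − (1+r)^−50] / r × (1+r)^−3 = A$312,173.45

A$312,173.45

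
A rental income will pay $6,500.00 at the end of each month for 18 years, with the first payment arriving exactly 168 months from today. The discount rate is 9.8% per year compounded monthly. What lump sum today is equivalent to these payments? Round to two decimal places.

$169,312.67

Ordinary annuity of 216 payments, first payment at period 168.
Periodic rate r = 0.098/12 per month; n is counted in months.
The ordinary-annuity PV formula values the stream one period before the first payment (period 167); discount that back 167 periods:
PV₀ = 6,500 × [1 − (1+r)^−216] / r × (1+r)^−167 = $169,312.67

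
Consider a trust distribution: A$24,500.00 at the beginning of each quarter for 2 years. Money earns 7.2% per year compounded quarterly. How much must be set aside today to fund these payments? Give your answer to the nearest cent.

This is an annuity due: 8 payments of A$24,500.00 at the beginning of each quarter.
Periodic rate r = 0.072/4 per quarter; n is counted in quarters.
PV = PMT × [(1 − (1+r)^−n)/r] × (1+r) = 24,500 × [1 − (1+r)^−8] / r × (1+r) = A$184,289.93

A$184,289.93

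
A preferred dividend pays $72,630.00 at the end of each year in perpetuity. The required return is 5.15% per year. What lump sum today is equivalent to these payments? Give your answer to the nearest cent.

$1,410,291.26

Periodic rate r = 0.0515 per year.
Level perpetuity: PV = PMT / r = 72,630 / (0.0515) = $1,410,291.26.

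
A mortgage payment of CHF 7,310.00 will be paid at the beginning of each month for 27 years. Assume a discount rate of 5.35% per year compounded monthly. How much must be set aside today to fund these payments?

This is an annuity due: 324 payments of CHF 7,310.00 at the beginning of each month.
Periodic rate r = 0.0535/12 per month; n is counted in months.
PV = PMT × [(1 − (1+r)^−n)/r] × (1+r) = 7,310 × [1 − (1+r)^−324] / r × (1+r) = CHF 1,257,234.12

CHF 1,257,234.12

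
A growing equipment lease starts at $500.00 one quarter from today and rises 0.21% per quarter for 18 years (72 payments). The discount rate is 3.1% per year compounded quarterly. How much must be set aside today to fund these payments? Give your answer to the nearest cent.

Periodic rate r = 0.031/4 per quarter; n is counted in quarters.
Growing ordinary annuity: PV = PMT₁ × [1 − ((1+g)/(1+r))^n] / (r − g) = 500 × [1 − ((1+0.0021)/(1+r))^72] / (r − 0.0021) = $29,459.71.

$29,459.71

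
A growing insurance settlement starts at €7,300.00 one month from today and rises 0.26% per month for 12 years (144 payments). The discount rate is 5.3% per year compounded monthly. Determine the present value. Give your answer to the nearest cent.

Periodic rate r = 0.053/12 per month; n is counted in months.
Growing ordinary annuity: PV = PMT₁ × [1 − ((1+g)/(1+r))^n] / (r − g) = 7,300 × [1 − ((1+0.0026)/(1+r))^144] / (r − 0.0026) = €922,117.74.

€922,117.74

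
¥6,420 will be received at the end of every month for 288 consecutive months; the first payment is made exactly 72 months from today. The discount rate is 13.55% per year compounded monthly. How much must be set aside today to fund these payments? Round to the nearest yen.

Ordinary annuity of 288 payments, first payment at period 72.
Periodic rate r = 0.1355/12 per month; n is counted in months.
The ordinary-annuity PV formula values the stream one period before the first payment (period 71); discount that back 71 periods:
PV₀ = 6,420 × [1 − (1+r)^−288] / r × (1+r)^−71 = ¥246,087

¥246,087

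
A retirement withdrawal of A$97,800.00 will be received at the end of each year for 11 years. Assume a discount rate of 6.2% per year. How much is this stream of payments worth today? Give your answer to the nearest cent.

This is an ordinary annuity: 11 payments of A$97,800.00 at the end of each year.
Periodic rate r = 0.062 per year.
PV = PMT × [(1 − (1+r)^−n)/r] = 97,800 × [1 − (1+r)^−11] / r = A$763,507.30

A$763,507.30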